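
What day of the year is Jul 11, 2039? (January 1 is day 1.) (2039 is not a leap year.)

192

Days in months before Jul: 31 + 28 + 31 + 30 + 31 + 30 = 181.
Plus 11 days into Jul → day 192.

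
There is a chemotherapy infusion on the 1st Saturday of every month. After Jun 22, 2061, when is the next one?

Jul 2, 2061

Jun 2061 starts on a Wednesday, so its 1st Saturday is Jun 4, 2061 (3 days in).
That is not after Jun 22, 2061, so look at Jul 2061.
Jul 2061 starts on a Friday, so its 1st Saturday is Jul 2, 2061 (1 day in).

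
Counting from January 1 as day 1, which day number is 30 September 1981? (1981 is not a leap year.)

Days in months before September: 31 + 28 + 31 + 30 + 31 + 30 + 31 + 31 = 243.
Plus 30 days into September → day 273.

273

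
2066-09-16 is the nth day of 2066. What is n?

259

Days in months before September: 31 + 28 + 31 + 30 + 31 + 30 + 31 + 31 = 243.
Plus 16 days into September → day 259.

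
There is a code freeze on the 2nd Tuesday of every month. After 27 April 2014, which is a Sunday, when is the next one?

April 2014 starts on a Tuesday; its first Tuesday is the 1st, so the 2nd Tuesday is the 8th — 8 April 2014.
That is not after 27 April 2014, so look at May 2014.
May 2014 starts on a Thursday; its first Tuesday is the 6th, so the 2nd Tuesday is the 13th — 13 May 2014.

13 May 2014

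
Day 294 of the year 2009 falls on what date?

2009-10-21

January has 31 days (294 − 31 = 263 remain).
February has 28 days (263 − 28 = 235 remain).
March has 31 days (235 − 31 = 204 remain).
April has 30 days (204 − 30 = 174 remain).
May has 31 days (174 − 31 = 143 remain).
June has 30 days (143 − 30 = 113 remain).
July has 31 days (113 − 31 = 82 remain).
August has 31 days (82 − 31 = 51 remain).
September has 30 days (51 − 30 = 21 remain).
21 into October → October 21.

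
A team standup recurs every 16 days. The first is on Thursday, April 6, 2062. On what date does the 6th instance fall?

June 25, 2062

The 6th occurrence is 5 intervals after the first: 5 × 16 = 80 days after April 6, 2062.
April has 30 days — 24 days to the end of April leaves 56.
May has 31 days (25 left).
25 days into June → June 25, 2062.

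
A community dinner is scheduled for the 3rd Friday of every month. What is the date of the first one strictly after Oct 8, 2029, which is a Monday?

Oct 2029 starts on a Monday; its first Friday is the 5th, so the 3rd Friday is the 19th — Oct 19, 2029.
Oct 19, 2029 is after Oct 8, 2029, so that is the next one.

Oct 19, 2029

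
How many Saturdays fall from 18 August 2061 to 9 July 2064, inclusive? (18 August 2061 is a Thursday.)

151

18 August 2061 is a Thursday; the first Saturday on or after it is 20 August 2061 (2 days later).
From 20 August 2061 to 9 July 2064: 133 + 365 + 365 + 191 = 1054 days (rest of 2061, 2062, 2063, to 9 July 2064 in 2064).
1054 ÷ 7 = 150 full weeks with remainder 4, so 150 more Saturdays after the first → 151.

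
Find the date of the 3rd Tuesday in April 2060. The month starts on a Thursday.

April 20, 2060

April 2060 begins on a Thursday, so the first Tuesday is April 6 (5 days later).
The 3rd Tuesday is 2 weeks later: 6 + 14 = 20.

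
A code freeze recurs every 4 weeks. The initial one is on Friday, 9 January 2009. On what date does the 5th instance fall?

1 May 2009

The 5th occurrence is 4 intervals after the first: 4 × 28 = 112 days after 9 January 2009.
January has 31 days — 22 days to the end of January leaves 90.
February has 28 days (62 left).
March has 31 days (31 left).
April has 30 days (1 left).
1 day into May → 1 May 2009.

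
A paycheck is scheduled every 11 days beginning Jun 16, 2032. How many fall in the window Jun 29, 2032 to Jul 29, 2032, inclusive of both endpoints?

2

Occurrences land 11·i days after Jun 16, 2032 for i = 0, 1, 2, …
Jun 29, 2032 is 13 days after the start; 13 ÷ 11 = 1 remainder 2; since the remainder is 2, round up to i = 2. First occurrence in the window: #3 on Jul 8, 2032 (2×11 = 22 days in).
Jul 29, 2032 is 43 days after the start; 43 ÷ 11 = 3 remainder 10. Last occurrence in the window: #4 on Jul 19, 2032.
Occurrences #3 through #4: 2 in total.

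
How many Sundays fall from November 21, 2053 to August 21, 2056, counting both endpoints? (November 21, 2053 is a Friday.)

144

November 21, 2053 is a Friday; the first Sunday on or after it is November 23, 2053 (2 days later).
From November 23, 2053 to August 21, 2056: 38 + 365 + 365 + 234 = 1002 days (rest of 2053, 2054, 2055, to August 21, 2056 in 2056).
1002 ÷ 7 = 143 full weeks with remainder 1, so 143 more Sundays after the first → 144.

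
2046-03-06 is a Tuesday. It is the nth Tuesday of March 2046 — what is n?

Day 6 falls in week ⌈6/7⌉ of the month.
Days 1–7 hold the 1st Tuesday, 8–14 the 2nd, 15–21 the 3rd, 22–28 the 4th, 29–31 the 5th.
6 is in the range for the 1st.

1st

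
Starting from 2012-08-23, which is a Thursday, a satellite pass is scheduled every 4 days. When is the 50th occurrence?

2013-03-07

The 50th occurrence is 49 intervals after the first: 49 × 4 = 196 days after 2012-08-23.
August has 31 days — 8 days to the end of August leaves 188.
September has 30 days (158 left).
October has 31 days (127 left).
November has 30 days (97 left).
December has 31 days (66 left).
January has 31 days (35 left).
February has 28 days (7 left).
7 days into March → 2013-03-07.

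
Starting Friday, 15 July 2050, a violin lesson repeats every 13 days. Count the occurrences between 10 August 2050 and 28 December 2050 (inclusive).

11

Occurrences land 13·i days after 15 July 2050 for i = 0, 1, 2, …
10 August 2050 is 26 days after the start; 26 ÷ 13 = 2 remainder 0. First occurrence in the window: #3 on 10 August 2050 (2×13 = 26 days in).
28 December 2050 is 166 days after the start; 166 ÷ 13 = 12 remainder 10. Last occurrence in the window: #13 on 18 December 2050.
Occurrences #3 through #13: 11 in total.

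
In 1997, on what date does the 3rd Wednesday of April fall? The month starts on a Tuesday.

April 1997 begins on a Tuesday, so the first Wednesday is April 2 (1 day later).
The 3rd Wednesday is 2 weeks later: 2 + 14 = 16.

16 April 1997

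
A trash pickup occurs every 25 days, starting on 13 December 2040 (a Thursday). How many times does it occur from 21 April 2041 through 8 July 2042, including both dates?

17

Occurrences land 25·i days after 13 December 2040 for i = 0, 1, 2, …
21 April 2041 is 129 days after the start; 129 ÷ 25 = 5 remainder 4; since the remainder is 4, round up to i = 6. First occurrence in the window: #7 on 12 May 2041 (6×25 = 150 days in).
8 July 2042 is 572 days after the start; 572 ÷ 25 = 22 remainder 22. Last occurrence in the window: #23 on 16 June 2042.
Occurrences #7 through #23: 17 in total.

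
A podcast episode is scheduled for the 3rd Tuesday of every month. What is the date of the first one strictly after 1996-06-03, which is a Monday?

June 1996 starts on a Saturday; its first Tuesday is the 4th, so the 3rd Tuesday is the 18th — 1996-06-18.
1996-06-18 is after 1996-06-03, so that is the next one.

1996-06-18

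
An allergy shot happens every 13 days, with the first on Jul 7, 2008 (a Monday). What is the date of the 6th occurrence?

The 6th occurrence is 5 intervals after the first: 5 × 13 = 65 days after Jul 7, 2008.
Jul has 31 days — 24 days to the end of Jul leaves 41.
Aug has 31 days (10 left).
10 days into Sep → Sep 10, 2008.

Sep 10, 2008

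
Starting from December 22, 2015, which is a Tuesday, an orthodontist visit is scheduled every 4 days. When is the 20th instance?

March 7, 2016

The 20th occurrence is 19 intervals after the first: 19 × 4 = 76 days after December 22, 2015.
December has 31 days — 9 days to the end of December leaves 67.
January has 31 days (36 left).
February has 29 days (7 left).
7 days into March → March 7, 2016.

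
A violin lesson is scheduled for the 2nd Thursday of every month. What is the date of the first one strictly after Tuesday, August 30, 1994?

August 1994 starts on a Monday; its first Thursday is the 4th, so the 2nd Thursday is the 11th — August 11, 1994.
That is not after August 30, 1994, so look at September 1994.
September 1994 starts on a Thursday; its first Thursday is the 1st, so the 2nd Thursday is the 8th — September 8, 1994.

September 8, 1994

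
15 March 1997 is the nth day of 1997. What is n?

74

Days in months before March: 31 + 28 = 59.
Plus 15 days into March → day 74.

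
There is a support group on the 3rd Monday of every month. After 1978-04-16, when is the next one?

April 1978 starts on a Saturday; its first Monday is the 3rd, so the 3rd Monday is the 17th — 1978-04-17.
1978-04-17 is after 1978-04-16, so that is the next one.

1978-04-17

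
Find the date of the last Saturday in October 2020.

October 2020 begins on a Thursday, so the first Saturday is October 3 (2 days later).
October 2020 has 31 days. Adding weeks: 3, 10, 17, 24, 31 — the last one ≤ 31 is the 31st.

31 October 2020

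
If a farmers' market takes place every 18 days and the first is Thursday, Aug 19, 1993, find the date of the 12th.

Mar 5, 1994

The 12th occurrence is 11 intervals after the first: 11 × 18 = 198 days after Aug 19, 1993.
Aug has 31 days — 12 days to the end of Aug leaves 186.
Sep has 30 days (156 left).
Oct has 31 days (125 left).
Nov has 30 days (95 left).
Dec has 31 days (64 left).
Jan has 31 days (33 left).
Feb has 28 days (5 left).
5 days into Mar → Mar 5, 1994.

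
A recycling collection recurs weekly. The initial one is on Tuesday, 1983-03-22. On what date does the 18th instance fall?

The 18th occurrence is 17 intervals after the first: 17 × 7 = 119 days after 1983-03-22.
March has 31 days — 9 days to the end of March leaves 110.
April has 30 days (80 left).
May has 31 days (49 left).
June has 30 days (19 left).
19 days into July → 1983-07-19.

1983-07-19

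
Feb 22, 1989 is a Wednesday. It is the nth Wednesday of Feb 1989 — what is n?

4th

Day 22 falls in week ⌈22/7⌉ of the month.
Days 1–7 hold the 1st Wednesday, 8–14 the 2nd, 15–21 the 3rd, 22–28 the 4th, 29–31 the 5th.
22 is in the range for the 4th.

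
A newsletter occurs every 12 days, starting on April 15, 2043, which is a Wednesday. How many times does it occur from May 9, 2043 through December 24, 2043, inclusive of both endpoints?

Occurrences land 12·i days after April 15, 2043 for i = 0, 1, 2, …
May 9, 2043 is 24 days after the start; 24 ÷ 12 = 2 remainder 0. First occurrence in the window: #3 on May 9, 2043 (2×12 = 24 days in).
December 24, 2043 is 253 days after the start; 253 ÷ 12 = 21 remainder 1. Last occurrence in the window: #22 on December 23, 2043.
Occurrences #3 through #22: 20 in total.

20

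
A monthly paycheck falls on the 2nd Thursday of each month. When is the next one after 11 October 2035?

8 November 2035

October 2035 starts on a Monday; its first Thursday is the 4th, so the 2nd Thursday is the 11th — 11 October 2035.
That is not after 11 October 2035, so look at November 2035.
November 2035 starts on a Thursday; its first Thursday is the 1st, so the 2nd Thursday is the 8th — 8 November 2035.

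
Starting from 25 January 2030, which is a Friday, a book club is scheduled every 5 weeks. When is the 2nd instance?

The 2nd occurrence is 1 interval after the first: 1 × 35 = 35 days after 25 January 2030.
January has 31 days — 6 days to the end of January leaves 29.
February has 28 days (1 left).
1 day into March → 1 March 2030.

1 March 2030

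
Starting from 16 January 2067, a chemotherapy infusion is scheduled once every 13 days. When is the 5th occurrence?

The 5th occurrence is 4 intervals after the first: 4 × 13 = 52 days after 16 January 2067.
January has 31 days — 15 days to the end of January leaves 37.
February has 28 days (9 left).
9 days into March → 9 March 2067.

9 March 2067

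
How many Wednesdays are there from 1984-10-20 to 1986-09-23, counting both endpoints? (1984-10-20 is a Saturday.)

100

1984-10-20 is a Saturday; the first Wednesday on or after it is 1984-10-24 (4 days later).
From 1984-10-24 to 1986-09-23: 68 + 365 + 266 = 699 days (rest of 1984, 1985, to 1986-09-23 in 1986).
699 ÷ 7 = 99 full weeks with remainder 6, so 99 more Wednesdays after the first → 100.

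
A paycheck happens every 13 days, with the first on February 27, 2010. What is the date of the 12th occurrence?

The 12th occurrence is 11 intervals after the first: 11 × 13 = 143 days after February 27, 2010.
February has 28 days — 1 day to the end of February leaves 142.
March has 31 days (111 left).
April has 30 days (81 left).
May has 31 days (50 left).
June has 30 days (20 left).
20 days into July → July 20, 2010.

July 20, 2010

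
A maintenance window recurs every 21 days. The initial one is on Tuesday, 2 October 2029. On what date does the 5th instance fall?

The 5th occurrence is 4 intervals after the first: 4 × 21 = 84 days after 2 October 2029.
October has 31 days — 29 days to the end of October leaves 55.
November has 30 days (25 left).
25 days into December → 25 December 2029.

25 December 2029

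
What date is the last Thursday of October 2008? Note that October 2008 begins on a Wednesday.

October 2008 begins on a Wednesday, so the first Thursday is October 2 (1 day later).
October 2008 has 31 days. Adding weeks: 2, 9, 16, 23, 30 — the last one ≤ 31 is the 30th.

30 October 2008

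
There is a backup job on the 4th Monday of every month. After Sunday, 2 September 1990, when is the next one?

September 1990 starts on a Saturday; its first Monday is the 3rd, so the 4th Monday is the 24th — 24 September 1990.
24 September 1990 is after 2 September 1990, so that is the next one.

24 September 1990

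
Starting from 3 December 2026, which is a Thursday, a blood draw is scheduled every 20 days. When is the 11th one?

The 11th occurrence is 10 intervals after the first: 10 × 20 = 200 days after 3 December 2026.
December has 31 days — 28 days to the end of December leaves 172.
January has 31 days (141 left).
February has 28 days (113 left).
March has 31 days (82 left).
April has 30 days (52 left).
May has 31 days (21 left).
21 days into June → 21 June 2027.

21 June 2027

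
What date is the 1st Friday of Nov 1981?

Nov 6, 1981

Nov 1981 begins on a Sunday, so the first Friday is Nov 6 (5 days later).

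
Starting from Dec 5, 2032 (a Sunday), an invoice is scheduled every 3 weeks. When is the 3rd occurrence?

The 3rd occurrence is 2 intervals after the first: 2 × 21 = 42 days after Dec 5, 2032.
Dec has 31 days — 26 days to the end of Dec leaves 16.
16 days into Jan → Jan 16, 2033.

Jan 16, 2033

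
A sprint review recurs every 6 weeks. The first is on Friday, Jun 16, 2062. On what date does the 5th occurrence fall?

The 5th occurrence is 4 intervals after the first: 4 × 42 = 168 days after Jun 16, 2062.
Jun has 30 days — 14 days to the end of Jun leaves 154.
Jul has 31 days (123 left).
Aug has 31 days (92 left).
Sep has 30 days (62 left).
Oct has 31 days (31 left).
Nov has 30 days (1 left).
1 day into Dec → Dec 1, 2062.

Dec 1, 2062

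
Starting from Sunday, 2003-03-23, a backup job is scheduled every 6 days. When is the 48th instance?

2003-12-30

The 48th occurrence is 47 intervals after the first: 47 × 6 = 282 days after 2003-03-23.
March has 31 days — 8 days to the end of March leaves 274.
April has 30 days (244 left).
May has 31 days (213 left).
June has 30 days (183 left).
July has 31 days (152 left).
August has 31 days (121 left).
September has 30 days (91 left).
October has 31 days (60 left).
November has 30 days (30 left).
30 days into December → 2003-12-30.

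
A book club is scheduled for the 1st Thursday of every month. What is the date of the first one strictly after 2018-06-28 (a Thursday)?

2018-07-05

June 2018 starts on a Friday, so its 1st Thursday is 2018-06-07 (6 days in).
That is not after 2018-06-28, so look at July 2018.
July 2018 starts on a Sunday, so its 1st Thursday is 2018-07-05 (4 days in).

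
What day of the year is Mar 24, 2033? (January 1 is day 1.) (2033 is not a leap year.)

Days in months before Mar: 31 + 28 = 59.
Plus 24 days into Mar → day 83.

83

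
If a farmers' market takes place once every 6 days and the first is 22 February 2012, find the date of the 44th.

6 November 2012

The 44th occurrence is 43 intervals after the first: 43 × 6 = 258 days after 22 February 2012.
February has 29 days — 7 days to the end of February leaves 251.
March has 31 days (220 left).
April has 30 days (190 left).
May has 31 days (159 left).
June has 30 days (129 left).
July has 31 days (98 left).
August has 31 days (67 left).
September has 30 days (37 left).
October has 31 days (6 left).
6 days into November → 6 November 2012.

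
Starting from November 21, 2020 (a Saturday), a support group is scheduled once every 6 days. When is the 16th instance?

February 19, 2021

The 16th occurrence is 15 intervals after the first: 15 × 6 = 90 days after November 21, 2020.
November has 30 days — 9 days to the end of November leaves 81.
December has 31 days (50 left).
January has 31 days (19 left).
19 days into February → February 19, 2021.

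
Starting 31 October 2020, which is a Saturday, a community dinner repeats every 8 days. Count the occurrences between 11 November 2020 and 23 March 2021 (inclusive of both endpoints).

Occurrences land 8·i days after 31 October 2020 for i = 0, 1, 2, …
11 November 2020 is 11 days after the start; 11 ÷ 8 = 1 remainder 3; since the remainder is 3, round up to i = 2. First occurrence in the window: #3 on 16 November 2020 (2×8 = 16 days in).
23 March 2021 is 143 days after the start; 143 ÷ 8 = 17 remainder 7. Last occurrence in the window: #18 on 16 March 2021.
Occurrences #3 through #18: 16 in total.

16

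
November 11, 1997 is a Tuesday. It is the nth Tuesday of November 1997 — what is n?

Day 11 falls in week ⌈11/7⌉ of the month.
Days 1–7 hold the 1st Tuesday, 8–14 the 2nd, 15–21 the 3rd, 22–28 the 4th, 29–31 the 5th.
11 is in the range for the 2nd.

2nd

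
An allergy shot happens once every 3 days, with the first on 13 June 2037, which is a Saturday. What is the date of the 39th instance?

The 39th occurrence is 38 intervals after the first: 38 × 3 = 114 days after 13 June 2037.
June has 30 days — 17 days to the end of June leaves 97.
July has 31 days (66 left).
August has 31 days (35 left).
September has 30 days (5 left).
5 days into October → 5 October 2037.

5 October 2037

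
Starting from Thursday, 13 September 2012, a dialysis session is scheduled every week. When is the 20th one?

The 20th occurrence is 19 intervals after the first: 19 × 7 = 133 days after 13 September 2012.
September has 30 days — 17 days to the end of September leaves 116.
October has 31 days (85 left).
November has 30 days (55 left).
December has 31 days (24 left).
24 days into January → 24 January 2013.

24 January 2013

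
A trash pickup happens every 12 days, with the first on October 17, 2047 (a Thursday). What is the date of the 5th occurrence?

December 4, 2047

The 5th occurrence is 4 intervals after the first: 4 × 12 = 48 days after October 17, 2047.
October has 31 days — 14 days to the end of October leaves 34.
November has 30 days (4 left).
4 days into December → December 4, 2047.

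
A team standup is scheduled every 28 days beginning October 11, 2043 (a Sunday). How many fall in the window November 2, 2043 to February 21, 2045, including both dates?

17

Occurrences land 28·i days after October 11, 2043 for i = 0, 1, 2, …
November 2, 2043 is 22 days after the start; 22 ÷ 28 = 0 remainder 22; since the remainder is 22, round up to i = 1. First occurrence in the window: #2 on November 8, 2043 (1×28 = 28 days in).
February 21, 2045 is 499 days after the start; 499 ÷ 28 = 17 remainder 23. Last occurrence in the window: #18 on January 29, 2045.
Occurrences #2 through #18: 17 in total.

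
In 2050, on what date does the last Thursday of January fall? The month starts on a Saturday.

January 2050 begins on a Saturday, so the first Thursday is January 6 (5 days later).
January 2050 has 31 days. Adding weeks: 6, 13, 20, 27 — the last one ≤ 31 is the 27th.

2050-01-27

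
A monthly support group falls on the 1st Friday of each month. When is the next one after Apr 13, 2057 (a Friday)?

Apr 2057 starts on a Sunday, so its 1st Friday is Apr 6, 2057 (5 days in).
That is not after Apr 13, 2057, so look at May 2057.
May 2057 starts on a Tuesday, so its 1st Friday is May 4, 2057 (3 days in).

May 4, 2057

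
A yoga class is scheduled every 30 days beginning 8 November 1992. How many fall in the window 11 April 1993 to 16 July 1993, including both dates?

Occurrences land 30·i days after 8 November 1992 for i = 0, 1, 2, …
11 April 1993 is 154 days after the start; 154 ÷ 30 = 5 remainder 4; since the remainder is 4, round up to i = 6. First occurrence in the window: #7 on 7 May 1993 (6×30 = 180 days in).
16 July 1993 is 250 days after the start; 250 ÷ 30 = 8 remainder 10. Last occurrence in the window: #9 on 6 July 1993.
Occurrences #7 through #9: 3 in total.

3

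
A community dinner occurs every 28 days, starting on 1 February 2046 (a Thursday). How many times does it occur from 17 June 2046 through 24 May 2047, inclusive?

13

Occurrences land 28·i days after 1 February 2046 for i = 0, 1, 2, …
17 June 2046 is 136 days after the start; 136 ÷ 28 = 4 remainder 24; since the remainder is 24, round up to i = 5. First occurrence in the window: #6 on 21 June 2046 (5×28 = 140 days in).
24 May 2047 is 477 days after the start; 477 ÷ 28 = 17 remainder 1. Last occurrence in the window: #18 on 23 May 2047.
Occurrences #6 through #18: 13 in total.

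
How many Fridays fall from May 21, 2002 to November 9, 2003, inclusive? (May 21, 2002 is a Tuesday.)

77

May 21, 2002 is a Tuesday; the first Friday on or after it is May 24, 2002 (3 days later).
From May 24, 2002 to November 9, 2003: 221 + 313 = 534 days (rest of 2002, to November 9, 2003 in 2003).
534 ÷ 7 = 76 full weeks with remainder 2, so 76 more Fridays after the first → 77.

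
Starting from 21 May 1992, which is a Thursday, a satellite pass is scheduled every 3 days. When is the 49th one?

12 October 1992

The 49th occurrence is 48 intervals after the first: 48 × 3 = 144 days after 21 May 1992.
May has 31 days — 10 days to the end of May leaves 134.
June has 30 days (104 left).
July has 31 days (73 left).
August has 31 days (42 left).
September has 30 days (12 left).
12 days into October → 12 October 1992.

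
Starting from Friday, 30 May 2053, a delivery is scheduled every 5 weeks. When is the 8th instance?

The 8th occurrence is 7 intervals after the first: 7 × 35 = 245 days after 30 May 2053.
May has 31 days — 1 day to the end of May leaves 244.
June has 30 days (214 left).
July has 31 days (183 left).
August has 31 days (152 left).
September has 30 days (122 left).
October has 31 days (91 left).
November has 30 days (61 left).
December has 31 days (30 left).
30 days into January → 30 January 2054.

30 January 2054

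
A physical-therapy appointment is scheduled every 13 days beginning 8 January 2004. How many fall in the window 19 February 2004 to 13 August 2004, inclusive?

Occurrences land 13·i days after 8 January 2004 for i = 0, 1, 2, …
19 February 2004 is 42 days after the start; 42 ÷ 13 = 3 remainder 3; since the remainder is 3, round up to i = 4. First occurrence in the window: #5 on 29 February 2004 (4×13 = 52 days in).
13 August 2004 is 218 days after the start; 218 ÷ 13 = 16 remainder 10. Last occurrence in the window: #17 on 3 August 2004.
Occurrences #5 through #17: 13 in total.

13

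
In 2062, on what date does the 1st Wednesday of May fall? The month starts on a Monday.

May 2062 begins on a Monday, so the first Wednesday is May 3 (2 days later).

May 3, 2062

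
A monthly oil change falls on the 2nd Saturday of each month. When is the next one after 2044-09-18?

September 2044 starts on a Thursday; its first Saturday is the 3rd, so the 2nd Saturday is the 10th — 2044-09-10.
That is not after 2044-09-18, so look at October 2044.
October 2044 starts on a Saturday; its first Saturday is the 1st, so the 2nd Saturday is the 8th — 2044-10-08.

2044-10-08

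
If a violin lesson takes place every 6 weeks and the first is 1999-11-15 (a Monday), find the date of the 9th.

The 9th occurrence is 8 intervals after the first: 8 × 42 = 336 days after 1999-11-15.
November has 30 days — 15 days to the end of November leaves 321.
December has 31 days (290 left).
January has 31 days (259 left).
February has 29 days (230 left).
March has 31 days (199 left).
April has 30 days (169 left).
May has 31 days (138 left).
June has 30 days (108 left).
July has 31 days (77 left).
August has 31 days (46 left).
September has 30 days (16 left).
16 days into October → 2000-10-16.

2000-10-16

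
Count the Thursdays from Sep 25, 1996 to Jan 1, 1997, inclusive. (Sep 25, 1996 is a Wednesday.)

Sep 25, 1996 is a Wednesday; the first Thursday on or after it is Sep 26, 1996 (1 day later).
From Sep 26, 1996 to Jan 1, 1997: 4 + 31 + 30 + 31 + 1 = 97 days (rest of Sep, Oct, Nov, Dec, Jan).
97 ÷ 7 = 13 full weeks with remainder 6, so 13 more Thursdays after the first → 14.

14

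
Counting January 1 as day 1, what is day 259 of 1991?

September 16, 1991

January has 31 days (259 − 31 = 228 remain).
February has 28 days (228 − 28 = 200 remain).
March has 31 days (200 − 31 = 169 remain).
April has 30 days (169 − 30 = 139 remain).
May has 31 days (139 − 31 = 108 remain).
June has 30 days (108 − 30 = 78 remain).
July has 31 days (78 − 31 = 47 remain).
August has 31 days (47 − 31 = 16 remain).
16 into September → September 16.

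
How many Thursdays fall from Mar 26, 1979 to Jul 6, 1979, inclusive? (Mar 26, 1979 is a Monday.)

Mar 26, 1979 is a Monday; the first Thursday on or after it is Mar 29, 1979 (3 days later).
From Mar 29, 1979 to Jul 6, 1979: 2 + 30 + 31 + 30 + 6 = 99 days (rest of Mar, Apr, May, Jun, Jul).
99 ÷ 7 = 14 full weeks with remainder 1, so 14 more Thursdays after the first → 15.

15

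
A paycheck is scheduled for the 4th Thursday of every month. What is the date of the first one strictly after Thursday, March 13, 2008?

March 27, 2008

March 2008 starts on a Saturday; its first Thursday is the 6th, so the 4th Thursday is the 27th — March 27, 2008.
March 27, 2008 is after March 13, 2008, so that is the next one.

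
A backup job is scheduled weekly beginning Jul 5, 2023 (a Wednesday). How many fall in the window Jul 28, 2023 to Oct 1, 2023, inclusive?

9

Occurrences land 7·i days after Jul 5, 2023 for i = 0, 1, 2, …
Jul 28, 2023 is 23 days after the start; 23 ÷ 7 = 3 remainder 2; since the remainder is 2, round up to i = 4. First occurrence in the window: #5 on Aug 2, 2023 (4×7 = 28 days in).
Oct 1, 2023 is 88 days after the start; 88 ÷ 7 = 12 remainder 4. Last occurrence in the window: #13 on Sep 27, 2023.
Occurrences #5 through #13: 9 in total.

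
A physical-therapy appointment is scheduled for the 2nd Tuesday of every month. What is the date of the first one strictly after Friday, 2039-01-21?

2039-02-08

January 2039 starts on a Saturday; its first Tuesday is the 4th, so the 2nd Tuesday is the 11th — 2039-01-11.
That is not after 2039-01-21, so look at February 2039.
February 2039 starts on a Tuesday; its first Tuesday is the 1st, so the 2nd Tuesday is the 8th — 2039-02-08.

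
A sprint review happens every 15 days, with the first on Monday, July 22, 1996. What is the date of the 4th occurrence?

The 4th occurrence is 3 intervals after the first: 3 × 15 = 45 days after July 22, 1996.
July has 31 days — 9 days to the end of July leaves 36.
August has 31 days (5 left).
5 days into September → September 5, 1996.

September 5, 1996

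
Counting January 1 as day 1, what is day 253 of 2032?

Sep 9, 2032

Jan has 31 days (253 − 31 = 222 remain).
Feb has 29 days (222 − 29 = 193 remain).
Mar has 31 days (193 − 31 = 162 remain).
Apr has 30 days (162 − 30 = 132 remain).
May has 31 days (132 − 31 = 101 remain).
Jun has 30 days (101 − 30 = 71 remain).
Jul has 31 days (71 − 31 = 40 remain).
Aug has 31 days (40 − 31 = 9 remain).
9 into Sep → Sep 9.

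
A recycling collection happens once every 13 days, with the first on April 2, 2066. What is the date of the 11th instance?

The 11th occurrence is 10 intervals after the first: 10 × 13 = 130 days after April 2, 2066.
April has 30 days — 28 days to the end of April leaves 102.
May has 31 days (71 left).
June has 30 days (41 left).
July has 31 days (10 left).
10 days into August → August 10, 2066.

August 10, 2066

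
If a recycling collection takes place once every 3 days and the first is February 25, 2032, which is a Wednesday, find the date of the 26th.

May 10, 2032

The 26th occurrence is 25 intervals after the first: 25 × 3 = 75 days after February 25, 2032.
February has 29 days — 4 days to the end of February leaves 71.
March has 31 days (40 left).
April has 30 days (10 left).
10 days into May → May 10, 2032.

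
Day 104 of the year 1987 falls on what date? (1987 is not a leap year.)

14 April 1987

January has 31 days (104 − 31 = 73 remain).
February has 28 days (73 − 28 = 45 remain).
March has 31 days (45 − 31 = 14 remain).
14 into April → April 14.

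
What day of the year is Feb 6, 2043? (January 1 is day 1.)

37

Days in months before Feb: 31 = 31.
Plus 6 days into Feb → day 37.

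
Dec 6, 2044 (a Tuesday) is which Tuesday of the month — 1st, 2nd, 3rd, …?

Day 6 falls in week ⌈6/7⌉ of the month.
Days 1–7 hold the 1st Tuesday, 8–14 the 2nd, 15–21 the 3rd, 22–28 the 4th, 29–31 the 5th.
6 is in the range for the 1st.

1st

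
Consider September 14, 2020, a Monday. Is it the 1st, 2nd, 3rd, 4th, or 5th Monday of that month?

Day 14 falls in week ⌈14/7⌉ of the month.
Days 1–7 hold the 1st Monday, 8–14 the 2nd, 15–21 the 3rd, 22–28 the 4th, 29–31 the 5th.
14 is in the range for the 2nd.

2nd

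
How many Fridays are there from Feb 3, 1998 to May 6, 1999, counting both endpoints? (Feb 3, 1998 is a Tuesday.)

Feb 3, 1998 is a Tuesday; the first Friday on or after it is Feb 6, 1998 (3 days later).
From Feb 6, 1998 to May 6, 1999: 328 + 126 = 454 days (rest of 1998, to May 6, 1999 in 1999).
454 ÷ 7 = 64 full weeks with remainder 6, so 64 more Fridays after the first → 65.

65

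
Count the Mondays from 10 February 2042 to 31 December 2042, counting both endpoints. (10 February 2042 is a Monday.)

47

10 February 2042 is a Monday; the first Monday on or after it is 10 February 2042.
From 10 February 2042 to 31 December 2042: 18 + 31 + 30 + 31 + 30 + 31 + 31 + 30 + 31 + 30 + 31 = 324 days (rest of February, March, April, May, June, July, August, September, October, November, December).
324 ÷ 7 = 46 full weeks with remainder 2, so 46 more Mondays after the first → 47.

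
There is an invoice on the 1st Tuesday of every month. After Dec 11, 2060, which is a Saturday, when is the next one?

Jan 4, 2061

Dec 2060 starts on a Wednesday, so its 1st Tuesday is Dec 7, 2060 (6 days in).
That is not after Dec 11, 2060, so look at Jan 2061.
Jan 2061 starts on a Saturday, so its 1st Tuesday is Jan 4, 2061 (3 days in).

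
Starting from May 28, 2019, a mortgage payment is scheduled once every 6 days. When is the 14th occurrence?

Aug 14, 2019

The 14th occurrence is 13 intervals after the first: 13 × 6 = 78 days after May 28, 2019.
May has 31 days — 3 days to the end of May leaves 75.
Jun has 30 days (45 left).
Jul has 31 days (14 left).
14 days into Aug → Aug 14, 2019.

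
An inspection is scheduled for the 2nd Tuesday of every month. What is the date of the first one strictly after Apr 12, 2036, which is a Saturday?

May 13, 2036

Apr 2036 starts on a Tuesday; its first Tuesday is the 1st, so the 2nd Tuesday is the 8th — Apr 8, 2036.
That is not after Apr 12, 2036, so look at May 2036.
May 2036 starts on a Thursday; its first Tuesday is the 6th, so the 2nd Tuesday is the 13th — May 13, 2036.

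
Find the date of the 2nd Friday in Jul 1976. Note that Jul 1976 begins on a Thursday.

Jul 9, 1976

Jul 1976 begins on a Thursday, so the first Friday is Jul 2 (1 day later).
The 2nd Friday is 1 weeks later: 2 + 7 = 9.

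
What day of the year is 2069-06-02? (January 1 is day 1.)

Days in months before June: 31 + 28 + 31 + 30 + 31 = 151.
Plus 2 days into June → day 153.

153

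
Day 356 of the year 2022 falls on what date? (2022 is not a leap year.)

December 22, 2022

January has 31 days (356 − 31 = 325 remain).
February has 28 days (325 − 28 = 297 remain).
March has 31 days (297 − 31 = 266 remain).
April has 30 days (266 − 30 = 236 remain).
May has 31 days (236 − 31 = 205 remain).
June has 30 days (205 − 30 = 175 remain).
July has 31 days (175 − 31 = 144 remain).
August has 31 days (144 − 31 = 113 remain).
September has 30 days (113 − 30 = 83 remain).
October has 31 days (83 − 31 = 52 remain).
November has 30 days (52 − 30 = 22 remain).
22 into December → December 22.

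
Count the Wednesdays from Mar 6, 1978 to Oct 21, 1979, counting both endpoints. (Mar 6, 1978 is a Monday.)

Mar 6, 1978 is a Monday; the first Wednesday on or after it is Mar 8, 1978 (2 days later).
From Mar 8, 1978 to Oct 21, 1979: 298 + 294 = 592 days (rest of 1978, to Oct 21, 1979 in 1979).
592 ÷ 7 = 84 full weeks with remainder 4, so 84 more Wednesdays after the first → 85.

85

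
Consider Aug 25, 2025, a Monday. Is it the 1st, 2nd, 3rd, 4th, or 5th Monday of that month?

Day 25 falls in week ⌈25/7⌉ of the month.
Days 1–7 hold the 1st Monday, 8–14 the 2nd, 15–21 the 3rd, 22–28 the 4th, 29–31 the 5th.
25 is in the range for the 4th.

4th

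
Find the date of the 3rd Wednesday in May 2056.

17 May 2056

The first Wednesday of May 2056 is May 3.
The 3rd Wednesday is 2 weeks later: 3 + 14 = 17.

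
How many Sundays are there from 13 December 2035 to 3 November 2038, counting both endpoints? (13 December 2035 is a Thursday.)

13 December 2035 is a Thursday; the first Sunday on or after it is 16 December 2035 (3 days later).
From 16 December 2035 to 3 November 2038: 15 + 366 + 365 + 307 = 1053 days (rest of 2035, 2036, 2037, to 3 November 2038 in 2038).
1053 ÷ 7 = 150 full weeks with remainder 3, so 150 more Sundays after the first → 151.

151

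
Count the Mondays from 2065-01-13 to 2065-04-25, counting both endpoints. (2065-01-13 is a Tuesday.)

2065-01-13 is a Tuesday; the first Monday on or after it is 2065-01-19 (6 days later).
From 2065-01-19 to 2065-04-25: 12 + 28 + 31 + 25 = 96 days (rest of January, February, March, April).
96 ÷ 7 = 13 full weeks with remainder 5, so 13 more Mondays after the first → 14.

14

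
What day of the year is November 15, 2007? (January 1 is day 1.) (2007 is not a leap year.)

Days in months before November: 31 + 28 + 31 + 30 + 31 + 30 + 31 + 31 + 30 + 31 = 304.
Plus 15 days into November → day 319.

319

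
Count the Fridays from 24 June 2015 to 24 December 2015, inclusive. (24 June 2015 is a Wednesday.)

26

24 June 2015 is a Wednesday; the first Friday on or after it is 26 June 2015 (2 days later).
From 26 June 2015 to 24 December 2015: 4 + 31 + 31 + 30 + 31 + 30 + 24 = 181 days (rest of June, July, August, September, October, November, December).
181 ÷ 7 = 25 full weeks with remainder 6, so 25 more Fridays after the first → 26.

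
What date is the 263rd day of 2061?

January has 31 days (263 − 31 = 232 remain).
February has 28 days (232 − 28 = 204 remain).
March has 31 days (204 − 31 = 173 remain).
April has 30 days (173 − 30 = 143 remain).
May has 31 days (143 − 31 = 112 remain).
June has 30 days (112 − 30 = 82 remain).
July has 31 days (82 − 31 = 51 remain).
August has 31 days (51 − 31 = 20 remain).
20 into September → September 20.

September 20, 2061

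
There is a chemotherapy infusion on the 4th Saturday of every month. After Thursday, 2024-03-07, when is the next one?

March 2024 starts on a Friday; its first Saturday is the 2nd, so the 4th Saturday is the 23rd — 2024-03-23.
2024-03-23 is after 2024-03-07, so that is the next one.

2024-03-23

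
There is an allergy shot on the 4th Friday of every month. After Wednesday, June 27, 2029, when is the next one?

July 27, 2029

June 2029 starts on a Friday; its first Friday is the 1st, so the 4th Friday is the 22nd — June 22, 2029.
That is not after June 27, 2029, so look at July 2029.
July 2029 starts on a Sunday; its first Friday is the 6th, so the 4th Friday is the 27th — July 27, 2029.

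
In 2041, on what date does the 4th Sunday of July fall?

2041-07-28

July 2041 begins on a Monday, so the first Sunday is July 7 (6 days later).
The 4th Sunday is 3 weeks later: 7 + 21 = 28.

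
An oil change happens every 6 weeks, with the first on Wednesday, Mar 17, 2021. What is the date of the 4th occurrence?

Jul 21, 2021

The 4th occurrence is 3 intervals after the first: 3 × 42 = 126 days after Mar 17, 2021.
Mar has 31 days — 14 days to the end of Mar leaves 112.
Apr has 30 days (82 left).
May has 31 days (51 left).
Jun has 30 days (21 left).
21 days into Jul → Jul 21, 2021.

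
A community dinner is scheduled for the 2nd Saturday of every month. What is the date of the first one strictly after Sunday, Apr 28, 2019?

May 11, 2019

Apr 2019 starts on a Monday; its first Saturday is the 6th, so the 2nd Saturday is the 13th — Apr 13, 2019.
That is not after Apr 28, 2019, so look at May 2019.
May 2019 starts on a Wednesday; its first Saturday is the 4th, so the 2nd Saturday is the 11th — May 11, 2019.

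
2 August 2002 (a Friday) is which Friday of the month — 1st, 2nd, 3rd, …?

Day 2 falls in week ⌈2/7⌉ of the month.
Days 1–7 hold the 1st Friday, 8–14 the 2nd, 15–21 the 3rd, 22–28 the 4th, 29–31 the 5th.
2 is in the range for the 1st.

1st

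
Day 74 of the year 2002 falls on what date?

January has 31 days (74 − 31 = 43 remain).
February has 28 days (43 − 28 = 15 remain).
15 into March → March 15.

2002-03-15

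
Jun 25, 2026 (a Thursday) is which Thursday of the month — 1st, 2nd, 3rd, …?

Day 25 falls in week ⌈25/7⌉ of the month.
Days 1–7 hold the 1st Thursday, 8–14 the 2nd, 15–21 the 3rd, 22–28 the 4th, 29–31 the 5th.
25 is in the range for the 4th.

4th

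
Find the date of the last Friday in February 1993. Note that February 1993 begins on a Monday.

February 1993 begins on a Monday, so the first Friday is February 5 (4 days later).
February 1993 has 28 days. Adding weeks: 5, 12, 19, 26 — the last one ≤ 28 is the 26th.

1993-02-26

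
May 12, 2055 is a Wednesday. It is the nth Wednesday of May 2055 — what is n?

Day 12 falls in week ⌈12/7⌉ of the month.
Days 1–7 hold the 1st Wednesday, 8–14 the 2nd, 15–21 the 3rd, 22–28 the 4th, 29–31 the 5th.
12 is in the range for the 2nd.

2nd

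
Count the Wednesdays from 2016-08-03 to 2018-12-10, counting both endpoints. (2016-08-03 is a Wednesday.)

2016-08-03 is a Wednesday; the first Wednesday on or after it is 2016-08-03.
From 2016-08-03 to 2018-12-10: 150 + 365 + 344 = 859 days (rest of 2016, 2017, to 2018-12-10 in 2018).
859 ÷ 7 = 122 full weeks with remainder 5, so 122 more Wednesdays after the first → 123.

123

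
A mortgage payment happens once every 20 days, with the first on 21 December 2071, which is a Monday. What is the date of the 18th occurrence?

25 November 2072

The 18th occurrence is 17 intervals after the first: 17 × 20 = 340 days after 21 December 2071.
December has 31 days — 10 days to the end of December leaves 330.
January has 31 days (299 left).
February has 29 days (270 left).
March has 31 days (239 left).
April has 30 days (209 left).
May has 31 days (178 left).
June has 30 days (148 left).
July has 31 days (117 left).
August has 31 days (86 left).
September has 30 days (56 left).
October has 31 days (25 left).
25 days into November → 25 November 2072.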